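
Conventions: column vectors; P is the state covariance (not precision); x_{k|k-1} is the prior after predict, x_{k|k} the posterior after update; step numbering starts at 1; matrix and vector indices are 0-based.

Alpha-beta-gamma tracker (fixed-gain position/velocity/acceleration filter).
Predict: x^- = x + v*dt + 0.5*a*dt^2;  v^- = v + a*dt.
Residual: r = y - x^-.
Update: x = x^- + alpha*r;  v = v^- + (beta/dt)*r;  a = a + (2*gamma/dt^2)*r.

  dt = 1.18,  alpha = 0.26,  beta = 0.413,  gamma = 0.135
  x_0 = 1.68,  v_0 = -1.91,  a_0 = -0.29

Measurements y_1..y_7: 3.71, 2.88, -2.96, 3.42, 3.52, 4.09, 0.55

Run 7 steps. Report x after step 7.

step 1: x_pred=-0.7757  r=4.4857  x^+=0.3906  v^+=-0.6822  a^+=0.5798
step 2: x_pred=-0.0107  r=2.8907  x^+=0.7408  v^+=1.0137  a^+=1.1404
step 3: x_pred=2.7310  r=-5.6910  x^+=1.2513  v^+=0.3675  a^+=0.0368
step 4: x_pred=1.7107  r=1.7093  x^+=2.1551  v^+=1.0093  a^+=0.3683
step 5: x_pred=3.6024  r=-0.0824  x^+=3.5810  v^+=1.4150  a^+=0.3523
step 6: x_pred=5.4959  r=-1.4059  x^+=5.1304  v^+=1.3386  a^+=0.0797
step 7: x_pred=6.7655  r=-6.2155  x^+=5.1494  v^+=-0.7428  a^+=-1.1256

x_post = 5.1494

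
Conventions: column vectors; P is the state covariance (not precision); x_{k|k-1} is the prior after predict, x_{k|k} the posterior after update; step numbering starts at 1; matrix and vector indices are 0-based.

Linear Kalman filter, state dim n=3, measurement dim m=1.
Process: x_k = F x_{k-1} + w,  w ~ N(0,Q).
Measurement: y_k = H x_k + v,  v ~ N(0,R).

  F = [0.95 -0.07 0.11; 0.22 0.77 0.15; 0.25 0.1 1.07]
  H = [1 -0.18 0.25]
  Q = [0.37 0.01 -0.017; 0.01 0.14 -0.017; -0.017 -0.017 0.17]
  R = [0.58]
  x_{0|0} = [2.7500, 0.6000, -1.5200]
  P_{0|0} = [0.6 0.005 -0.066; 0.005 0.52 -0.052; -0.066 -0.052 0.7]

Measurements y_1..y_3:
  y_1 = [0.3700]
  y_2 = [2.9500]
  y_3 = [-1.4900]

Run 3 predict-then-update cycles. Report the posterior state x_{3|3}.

step 1: x^-=[2.4033, 0.8390, -0.8789]  P^-=[0.9089 0.1076 0.1391; 0.1076 0.4784 0.1078; 0.1391 0.1078 0.9679]  S=[1.5859]  K=[0.5828; 0.0306; 0.2280]  nu=[-1.6626]  x^+=[1.4344, 0.7882, -1.2580]  P^+=[0.3702 0.0794 -0.0717; 0.0794 0.4769 0.0968; -0.0717 0.0968 0.8855]
step 2: x^-=[1.1691, 0.7338, -0.9086]  P^-=[0.6901 0.1284 0.0969; 0.1284 0.5051 0.2609; 0.0969 0.2609 1.1980]  S=[1.3402]  K=[0.5158; 0.0766; 0.2608]  nu=[2.1401]  x^+=[2.2730, 0.8977, -0.3506]  P^+=[0.3336 0.0754 -0.0833; 0.0754 0.4973 0.2341; -0.0833 0.2341 1.1069]
step 3: x^-=[2.0580, 1.1387, 0.2829]  P^-=[0.6558 0.1287 0.0929; 0.1287 0.5500 0.4071; 0.0929 0.4071 1.4724]  S=[1.3092]  K=[0.5010; 0.1004; 0.2962]  nu=[-3.4137]  x^+=[0.3477, 0.7960, -0.7281]  P^+=[0.3272 0.0628 -0.1013; 0.0628 0.5368 0.3682; -0.1013 0.3682 1.3575]

x_post = [0.3477, 0.7960, -0.7281]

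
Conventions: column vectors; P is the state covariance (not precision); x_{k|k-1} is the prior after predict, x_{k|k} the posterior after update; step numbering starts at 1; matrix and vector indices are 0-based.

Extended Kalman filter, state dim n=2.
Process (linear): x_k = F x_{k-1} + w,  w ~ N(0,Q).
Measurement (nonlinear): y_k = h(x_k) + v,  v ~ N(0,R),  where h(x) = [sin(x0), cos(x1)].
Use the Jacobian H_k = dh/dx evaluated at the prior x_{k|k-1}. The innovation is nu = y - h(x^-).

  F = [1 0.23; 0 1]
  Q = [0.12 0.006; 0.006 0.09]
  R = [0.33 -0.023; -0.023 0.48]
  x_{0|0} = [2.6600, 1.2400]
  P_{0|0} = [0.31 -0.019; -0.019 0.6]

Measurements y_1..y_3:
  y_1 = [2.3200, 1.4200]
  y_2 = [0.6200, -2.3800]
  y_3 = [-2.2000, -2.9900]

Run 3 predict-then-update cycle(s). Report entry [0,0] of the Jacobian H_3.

H_jac[0,0] = -0.7207

step 1: x^-=[2.9452, 1.2400]  P^-=[0.4530 0.1250; 0.1250 0.6900]  H_jac=[-0.9808 0.0000; 0.0000 -0.9458]  S=[0.7658 0.0930; 0.0930 1.0972]  K=[-0.5730 -0.0592; -0.0888 -0.5872]  nu=[2.1249, 1.0952]  x^+=[1.6628, 0.4081]  P^+=[0.1914 0.0161; 0.0161 0.2959]
step 2: x^-=[1.7566, 0.4081]  P^-=[0.3345 0.0902; 0.0902 0.3859]  H_jac=[-0.1848 0.0000; 0.0000 -0.3969]  S=[0.3414 -0.0164; -0.0164 0.5408]  K=[-0.1845 -0.0718; -0.0625 -0.2851]  nu=[-0.3628, -3.2979]  x^+=[2.0602, 1.3710]  P^+=[0.3205 0.0761; 0.0761 0.3412]
step 3: x^-=[2.3755, 1.3710]  P^-=[0.4936 0.1606; 0.1606 0.4312]  H_jac=[-0.7207 0.0000; 0.0000 -0.9801]  S=[0.5863 0.0904; 0.0904 0.8942]  K=[-0.5887 -0.1165; -0.1265 -0.4598]  nu=[-2.8933, -3.1885]  x^+=[4.4501, 3.2030]  P^+=[0.2658 0.0432; 0.0432 0.2222]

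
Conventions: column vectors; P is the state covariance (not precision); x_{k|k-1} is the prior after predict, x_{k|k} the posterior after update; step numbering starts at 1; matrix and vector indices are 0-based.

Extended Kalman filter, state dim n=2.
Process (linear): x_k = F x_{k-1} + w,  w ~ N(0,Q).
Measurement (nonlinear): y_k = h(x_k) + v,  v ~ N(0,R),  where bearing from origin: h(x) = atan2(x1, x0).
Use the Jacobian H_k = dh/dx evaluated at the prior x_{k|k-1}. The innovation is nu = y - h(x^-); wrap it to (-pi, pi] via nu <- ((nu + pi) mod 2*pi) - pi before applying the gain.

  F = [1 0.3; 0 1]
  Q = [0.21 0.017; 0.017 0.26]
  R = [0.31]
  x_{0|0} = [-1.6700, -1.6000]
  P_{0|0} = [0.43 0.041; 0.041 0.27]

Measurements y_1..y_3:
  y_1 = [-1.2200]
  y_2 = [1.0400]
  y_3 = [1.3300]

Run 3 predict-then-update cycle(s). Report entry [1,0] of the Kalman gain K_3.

K[1,0] = -0.5365

step 1: x^-=[-2.1500, -1.6000]  P^-=[0.6889 0.1390; 0.1390 0.5300]  H_jac=[0.2228 -0.2993]  S=[0.3731]  K=[0.2998; -0.3422]  nu=[1.2818]  x^+=[-1.7658, -2.0386]  P^+=[0.6554 0.1773; 0.1773 0.4863]
step 2: x^-=[-2.3773, -2.0386]  P^-=[1.0155 0.3402; 0.3402 0.7463]  H_jac=[0.2079 -0.2424]  S=[0.3634]  K=[0.3539; -0.3032]  nu=[-2.8104]  x^+=[-3.3720, -1.1865]  P^+=[0.9700 0.3792; 0.3792 0.7129]
step 3: x^-=[-3.7279, -1.1865]  P^-=[1.4716 0.6100; 0.6100 0.9729]  H_jac=[0.0775 -0.2436]  S=[0.3535]  K=[-0.0976; -0.5365]  nu=[-2.1197]  x^+=[-3.5211, -0.0492]  P^+=[1.4683 0.5915; 0.5915 0.8711]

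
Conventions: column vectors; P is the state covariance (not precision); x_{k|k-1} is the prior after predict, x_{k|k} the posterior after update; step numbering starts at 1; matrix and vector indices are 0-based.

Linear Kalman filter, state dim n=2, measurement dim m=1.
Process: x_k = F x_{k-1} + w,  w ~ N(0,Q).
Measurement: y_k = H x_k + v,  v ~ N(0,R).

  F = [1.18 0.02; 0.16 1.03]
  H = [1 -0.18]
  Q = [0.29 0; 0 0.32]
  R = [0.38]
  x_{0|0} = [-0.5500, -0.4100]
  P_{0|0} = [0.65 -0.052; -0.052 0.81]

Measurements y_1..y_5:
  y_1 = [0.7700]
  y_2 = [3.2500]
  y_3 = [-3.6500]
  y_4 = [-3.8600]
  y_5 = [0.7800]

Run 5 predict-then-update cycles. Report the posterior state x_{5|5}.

x_post = [-1.0126, -1.0039]

step 1: x^-=[-0.6572, -0.5103]  P^-=[1.1929 0.0760; 0.0760 1.1788]  S=[1.5837]  K=[0.7446; -0.0860]  nu=[1.3353]  x^+=[0.3371, -0.6251]  P^+=[0.3149 0.1774; 0.1774 1.1671]
step 2: x^-=[0.3853, -0.5899]  P^-=[0.7373 0.2997; 0.2997 1.6247]  S=[1.0620]  K=[0.6434; 0.0068]  nu=[2.7586]  x^+=[2.1602, -0.5711]  P^+=[0.2976 0.2950; 0.2950 1.6247]
step 3: x^-=[2.5376, -0.2426]  P^-=[0.7190 0.4492; 0.4492 2.1485]  S=[1.0069]  K=[0.6338; 0.0620]  nu=[-6.2313]  x^+=[-1.4115, -0.6291]  P^+=[0.3146 0.4096; 0.4096 2.1446]
step 4: x^-=[-1.6782, -0.8739]  P^-=[0.7482 0.6027; 0.6027 2.7383]  S=[0.9999]  K=[0.6397; 0.1098]  nu=[-2.3391]  x^+=[-3.1746, -1.1308]  P^+=[0.3389 0.5325; 0.5325 2.7262]
step 5: x^-=[-3.7686, -1.6726]  P^-=[0.7882 0.7690; 0.7690 3.3964]  S=[1.0014]  K=[0.6489; 0.1574]  nu=[4.2476]  x^+=[-1.0126, -1.0039]  P^+=[0.3666 0.6667; 0.6667 3.3716]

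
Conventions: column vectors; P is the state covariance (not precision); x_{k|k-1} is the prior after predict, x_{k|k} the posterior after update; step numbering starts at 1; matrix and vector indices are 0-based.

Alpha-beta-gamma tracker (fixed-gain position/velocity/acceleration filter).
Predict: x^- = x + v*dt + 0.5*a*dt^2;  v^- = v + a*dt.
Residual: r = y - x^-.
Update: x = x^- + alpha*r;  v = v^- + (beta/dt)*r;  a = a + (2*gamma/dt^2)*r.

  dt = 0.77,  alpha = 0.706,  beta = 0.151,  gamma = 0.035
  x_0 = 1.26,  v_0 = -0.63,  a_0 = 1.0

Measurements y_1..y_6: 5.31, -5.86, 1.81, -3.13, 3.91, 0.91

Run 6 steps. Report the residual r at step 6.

step 1: x_pred=1.0713  r=4.2386  x^+=4.0638  v^+=0.9712  a^+=1.5004
step 2: x_pred=5.2565  r=-11.1165  x^+=-2.5918  v^+=-0.0534  a^+=0.1880
step 3: x_pred=-2.5772  r=4.3872  x^+=0.5202  v^+=0.9516  a^+=0.7059
step 4: x_pred=1.4622  r=-4.5922  x^+=-1.7799  v^+=0.5947  a^+=0.1638
step 5: x_pred=-1.2734  r=5.1834  x^+=2.3861  v^+=1.7373  a^+=0.7757
step 6: x_pred=3.9537  r=-3.0437  x^+=1.8049  v^+=1.7377  a^+=0.4164

resid = -3.0437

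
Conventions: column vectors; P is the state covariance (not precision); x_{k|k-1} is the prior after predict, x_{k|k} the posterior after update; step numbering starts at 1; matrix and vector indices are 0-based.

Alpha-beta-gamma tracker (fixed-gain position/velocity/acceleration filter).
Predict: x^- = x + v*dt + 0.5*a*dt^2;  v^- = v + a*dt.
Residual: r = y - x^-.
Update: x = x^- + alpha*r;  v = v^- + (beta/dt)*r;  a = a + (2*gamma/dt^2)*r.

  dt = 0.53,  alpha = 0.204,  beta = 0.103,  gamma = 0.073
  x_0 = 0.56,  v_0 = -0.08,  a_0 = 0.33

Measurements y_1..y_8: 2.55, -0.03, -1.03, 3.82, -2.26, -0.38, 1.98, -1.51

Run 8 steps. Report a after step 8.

step 1: x_pred=0.5639  r=1.9861  x^+=0.9691  v^+=0.4809  a^+=1.3623
step 2: x_pred=1.4153  r=-1.4453  x^+=1.1205  v^+=0.9220  a^+=0.6111
step 3: x_pred=1.6949  r=-2.7249  x^+=1.1390  v^+=0.7163  a^+=-0.8052
step 4: x_pred=1.4056  r=2.4144  x^+=1.8981  v^+=0.7587  a^+=0.4497
step 5: x_pred=2.3634  r=-4.6234  x^+=1.4202  v^+=0.0985  a^+=-1.9534
step 6: x_pred=1.1981  r=-1.5781  x^+=0.8762  v^+=-1.2434  a^+=-2.7736
step 7: x_pred=-0.1724  r=2.1524  x^+=0.2667  v^+=-2.2952  a^+=-1.6549
step 8: x_pred=-1.1822  r=-0.3278  x^+=-1.2491  v^+=-3.2360  a^+=-1.8253

a_post = -1.8253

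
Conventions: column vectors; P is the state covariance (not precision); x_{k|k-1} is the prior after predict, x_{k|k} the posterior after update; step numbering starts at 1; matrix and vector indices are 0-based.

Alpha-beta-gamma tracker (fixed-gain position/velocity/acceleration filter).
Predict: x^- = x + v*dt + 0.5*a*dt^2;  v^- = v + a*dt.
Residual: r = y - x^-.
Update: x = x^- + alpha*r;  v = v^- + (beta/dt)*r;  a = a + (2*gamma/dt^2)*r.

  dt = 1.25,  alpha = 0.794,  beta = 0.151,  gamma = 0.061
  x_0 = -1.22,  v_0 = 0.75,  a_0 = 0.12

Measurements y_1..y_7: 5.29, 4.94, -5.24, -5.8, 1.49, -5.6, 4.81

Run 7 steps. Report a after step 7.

step 1: x_pred=-0.1887  r=5.4787  x^+=4.1614  v^+=1.5618  a^+=0.5478
step 2: x_pred=6.5416  r=-1.6016  x^+=5.2699  v^+=2.0531  a^+=0.4227
step 3: x_pred=8.1665  r=-13.4065  x^+=-2.4783  v^+=0.9620  a^+=-0.6241
step 4: x_pred=-1.7633  r=-4.0367  x^+=-4.9684  v^+=-0.3057  a^+=-0.9392
step 5: x_pred=-6.0844  r=7.5744  x^+=-0.0703  v^+=-0.5648  a^+=-0.3478
step 6: x_pred=-1.0481  r=-4.5519  x^+=-4.6623  v^+=-1.5495  a^+=-0.7032
step 7: x_pred=-7.1485  r=11.9585  x^+=2.3465  v^+=-0.9839  a^+=0.2305

a_post = 0.2305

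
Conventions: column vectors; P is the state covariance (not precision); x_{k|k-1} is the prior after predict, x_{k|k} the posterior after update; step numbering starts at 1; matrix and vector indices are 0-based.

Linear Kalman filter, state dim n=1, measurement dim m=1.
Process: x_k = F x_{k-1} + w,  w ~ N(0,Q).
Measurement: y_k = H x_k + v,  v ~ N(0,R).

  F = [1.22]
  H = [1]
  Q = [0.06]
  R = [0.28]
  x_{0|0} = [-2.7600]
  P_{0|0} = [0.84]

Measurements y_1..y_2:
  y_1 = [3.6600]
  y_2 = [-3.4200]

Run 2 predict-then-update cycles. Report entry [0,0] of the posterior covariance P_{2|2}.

step 1: x^-=[-3.3672]  P^-=[1.3103]  S=[1.5903]  K=[0.8239]  nu=[7.0272]  x^+=[2.4227]  P^+=[0.2307]
step 2: x^-=[2.9557]  P^-=[0.4034]  S=[0.6834]  K=[0.5903]  nu=[-6.3757]  x^+=[-0.8077]  P^+=[0.1653]

P_post[0,0] = 0.1653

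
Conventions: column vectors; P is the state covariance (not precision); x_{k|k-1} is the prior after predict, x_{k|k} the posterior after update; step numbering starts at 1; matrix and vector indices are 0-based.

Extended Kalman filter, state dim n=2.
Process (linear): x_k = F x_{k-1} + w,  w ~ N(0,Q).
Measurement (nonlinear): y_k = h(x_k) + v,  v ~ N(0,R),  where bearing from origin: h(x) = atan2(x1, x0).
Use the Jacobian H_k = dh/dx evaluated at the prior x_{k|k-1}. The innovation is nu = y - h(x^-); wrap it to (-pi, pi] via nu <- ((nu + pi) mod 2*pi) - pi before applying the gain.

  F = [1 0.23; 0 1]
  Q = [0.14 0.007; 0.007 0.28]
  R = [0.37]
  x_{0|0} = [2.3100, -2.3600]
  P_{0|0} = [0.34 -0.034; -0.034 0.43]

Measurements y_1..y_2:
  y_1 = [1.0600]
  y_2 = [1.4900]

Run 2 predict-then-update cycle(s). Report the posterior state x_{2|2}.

step 1: x^-=[1.7672, -2.3600]  P^-=[0.4871 0.0719; 0.0719 0.7100]  H_jac=[0.2715 0.2033]  S=[0.4432]  K=[0.3314; 0.3697]  nu=[1.9881]  x^+=[2.4260, -1.6249]  P^+=[0.4384 0.0176; 0.0176 0.6494]
step 2: x^-=[2.0523, -1.6249]  P^-=[0.6209 0.1740; 0.1740 0.9294]  H_jac=[0.2371 0.2995]  S=[0.5130]  K=[0.3886; 0.6230]  nu=[2.1597]  x^+=[2.8915, -0.2794]  P^+=[0.5434 0.0498; 0.0498 0.7303]

x_post = [2.8915, -0.2794]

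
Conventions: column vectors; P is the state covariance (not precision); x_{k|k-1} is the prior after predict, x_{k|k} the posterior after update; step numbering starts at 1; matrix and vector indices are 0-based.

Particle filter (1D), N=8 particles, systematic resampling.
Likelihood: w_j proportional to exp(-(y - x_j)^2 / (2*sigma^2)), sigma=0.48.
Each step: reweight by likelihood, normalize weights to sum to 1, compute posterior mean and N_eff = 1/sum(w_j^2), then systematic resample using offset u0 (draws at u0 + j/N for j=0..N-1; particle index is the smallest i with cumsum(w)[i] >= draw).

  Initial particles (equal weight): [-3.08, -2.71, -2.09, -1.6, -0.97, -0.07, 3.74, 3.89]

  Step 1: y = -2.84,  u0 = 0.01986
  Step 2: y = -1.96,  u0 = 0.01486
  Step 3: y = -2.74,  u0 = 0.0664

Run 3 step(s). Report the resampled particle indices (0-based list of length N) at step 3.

step 1: w=[0.4053, 0.4427, 0.1355, 0.0163, 0.0002, 0.0000, 0.0000, 0.0000]  mean=-2.7574  Neff=2.6396  idx=[0, 0, 0, 0, 1, 1, 1, 2]
step 2: w=[0.0311, 0.0311, 0.0311, 0.0311, 0.1397, 0.1397, 0.1397, 0.4564]  mean=-2.4731  Neff=3.6934  idx=[0, 4, 5, 5, 6, 7, 7, 7]
step 3: w=[0.1303, 0.1672, 0.1672, 0.1672, 0.1672, 0.0670, 0.0670, 0.0670]  mean=-2.6337  Neff=7.0298  idx=[0, 1, 2, 2, 3, 4, 5, 7]

resampled_idx = [0, 1, 2, 2, 3, 4, 5, 7]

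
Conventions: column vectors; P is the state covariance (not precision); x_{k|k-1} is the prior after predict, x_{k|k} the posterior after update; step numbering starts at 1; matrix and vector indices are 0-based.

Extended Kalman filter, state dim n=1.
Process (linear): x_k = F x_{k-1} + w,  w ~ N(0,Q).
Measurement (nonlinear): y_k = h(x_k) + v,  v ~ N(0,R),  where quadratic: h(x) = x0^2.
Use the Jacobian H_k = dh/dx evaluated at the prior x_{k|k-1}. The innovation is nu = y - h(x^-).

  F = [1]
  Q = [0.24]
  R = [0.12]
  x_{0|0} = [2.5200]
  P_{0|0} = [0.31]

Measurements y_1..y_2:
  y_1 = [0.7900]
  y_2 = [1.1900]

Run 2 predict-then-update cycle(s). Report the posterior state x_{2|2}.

x_post = [1.1471]

step 1: x^-=[2.5200]  P^-=[0.5500]  H_jac=[5.0400]  S=[14.0909]  K=[0.1967]  nu=[-5.5604]  x^+=[1.4261]  P^+=[0.0047]
step 2: x^-=[1.4261]  P^-=[0.2447]  H_jac=[2.8523]  S=[2.1106]  K=[0.3307]  nu=[-0.8439]  x^+=[1.1471]  P^+=[0.0139]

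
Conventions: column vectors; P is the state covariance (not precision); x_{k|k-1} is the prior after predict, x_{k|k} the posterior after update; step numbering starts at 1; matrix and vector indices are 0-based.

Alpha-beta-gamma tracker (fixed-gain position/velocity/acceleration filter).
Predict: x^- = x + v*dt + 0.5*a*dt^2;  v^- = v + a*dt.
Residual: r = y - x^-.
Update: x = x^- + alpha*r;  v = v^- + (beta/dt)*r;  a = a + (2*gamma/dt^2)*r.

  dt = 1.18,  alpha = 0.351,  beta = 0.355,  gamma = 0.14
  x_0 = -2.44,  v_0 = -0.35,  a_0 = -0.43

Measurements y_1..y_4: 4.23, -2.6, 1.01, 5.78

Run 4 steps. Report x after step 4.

x_post = 3.9944

step 1: x_pred=-3.1524  r=7.3824  x^+=-0.5612  v^+=1.3636  a^+=1.0545
step 2: x_pred=1.7820  r=-4.3820  x^+=0.2439  v^+=1.2896  a^+=0.1733
step 3: x_pred=1.8863  r=-0.8763  x^+=1.5787  v^+=1.2305  a^+=-0.0029
step 4: x_pred=3.0287  r=2.7513  x^+=3.9944  v^+=2.0548  a^+=0.5504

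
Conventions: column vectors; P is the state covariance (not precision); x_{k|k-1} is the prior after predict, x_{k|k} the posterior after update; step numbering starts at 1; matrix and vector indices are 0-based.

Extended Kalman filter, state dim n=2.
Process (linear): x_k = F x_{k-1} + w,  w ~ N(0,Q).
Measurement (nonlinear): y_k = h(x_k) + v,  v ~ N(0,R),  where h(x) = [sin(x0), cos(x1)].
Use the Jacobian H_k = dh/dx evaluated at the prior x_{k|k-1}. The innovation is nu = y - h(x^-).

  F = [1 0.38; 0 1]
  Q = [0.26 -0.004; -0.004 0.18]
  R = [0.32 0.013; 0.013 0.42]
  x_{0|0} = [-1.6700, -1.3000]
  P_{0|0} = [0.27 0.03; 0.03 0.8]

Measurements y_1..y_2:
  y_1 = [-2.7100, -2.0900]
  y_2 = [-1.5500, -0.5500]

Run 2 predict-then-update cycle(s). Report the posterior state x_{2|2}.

step 1: x^-=[-2.1640, -1.3000]  P^-=[0.6683 0.3300; 0.3300 0.9800]  H_jac=[-0.5590 0.0000; 0.0000 0.9636]  S=[0.5289 -0.1648; -0.1648 1.3299]  K=[-0.6573 0.1577; -0.1327 0.6936]  nu=[-1.8808, -2.3575]  x^+=[-1.2994, -2.6855]  P^+=[0.3726 0.0599; 0.0599 0.3005]
step 2: x^-=[-2.3199, -2.6855]  P^-=[0.7215 0.1701; 0.1701 0.4805]  H_jac=[-0.6810 0.0000; 0.0000 0.4404]  S=[0.6546 -0.0380; -0.0380 0.5132]  K=[-0.7453 0.0908; -0.1536 0.4010]  nu=[-0.8177, 0.3478]  x^+=[-1.6789, -2.4204]  P^+=[0.3485 0.0645; 0.0645 0.3779]

x_post = [-1.6789, -2.4204]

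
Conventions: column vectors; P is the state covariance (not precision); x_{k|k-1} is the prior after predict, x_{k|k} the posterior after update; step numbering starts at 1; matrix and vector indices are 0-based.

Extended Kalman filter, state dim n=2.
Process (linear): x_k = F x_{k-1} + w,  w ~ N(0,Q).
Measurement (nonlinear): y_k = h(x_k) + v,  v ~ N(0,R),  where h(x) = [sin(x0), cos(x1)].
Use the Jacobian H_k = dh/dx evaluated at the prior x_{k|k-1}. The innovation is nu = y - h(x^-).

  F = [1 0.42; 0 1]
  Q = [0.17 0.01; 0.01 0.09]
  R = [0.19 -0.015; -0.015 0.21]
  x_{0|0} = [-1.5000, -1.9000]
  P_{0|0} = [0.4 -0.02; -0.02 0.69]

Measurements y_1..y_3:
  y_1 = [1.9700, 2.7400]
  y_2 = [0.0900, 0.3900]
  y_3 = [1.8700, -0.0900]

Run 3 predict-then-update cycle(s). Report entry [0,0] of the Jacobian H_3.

H_jac[0,0] = -0.9975

step 1: x^-=[-2.2980, -1.9000]  P^-=[0.6749 0.2798; 0.2798 0.7800]  H_jac=[-0.6648 0.0000; 0.0000 0.9463]  S=[0.4883 -0.1910; -0.1910 0.9085]  K=[-0.8770 0.1070; -0.0688 0.7980]  nu=[2.7170, 3.0633]  x^+=[-4.3530, 0.3577]  P^+=[0.2531 0.0377; 0.0377 0.1782]
step 2: x^-=[-4.2027, 0.3577]  P^-=[0.4861 0.1225; 0.1225 0.2682]  H_jac=[-0.4879 0.0000; 0.0000 -0.3502]  S=[0.3057 0.0059; 0.0059 0.2429]  K=[-0.7728 -0.1577; -0.1881 -0.3821]  nu=[-0.7829, -0.5467]  x^+=[-3.5115, 0.7139]  P^+=[0.2961 0.0615; 0.0615 0.2211]
step 3: x^-=[-3.2117, 0.7139]  P^-=[0.5568 0.1643; 0.1643 0.3111]  H_jac=[-0.9975 0.0000; 0.0000 -0.6548]  S=[0.7440 0.0923; 0.0923 0.3434]  K=[-0.7320 -0.1165; -0.1518 -0.5524]  nu=[1.8000, -0.8458]  x^+=[-4.4307, 0.9078]  P^+=[0.1377 0.0206; 0.0206 0.1737]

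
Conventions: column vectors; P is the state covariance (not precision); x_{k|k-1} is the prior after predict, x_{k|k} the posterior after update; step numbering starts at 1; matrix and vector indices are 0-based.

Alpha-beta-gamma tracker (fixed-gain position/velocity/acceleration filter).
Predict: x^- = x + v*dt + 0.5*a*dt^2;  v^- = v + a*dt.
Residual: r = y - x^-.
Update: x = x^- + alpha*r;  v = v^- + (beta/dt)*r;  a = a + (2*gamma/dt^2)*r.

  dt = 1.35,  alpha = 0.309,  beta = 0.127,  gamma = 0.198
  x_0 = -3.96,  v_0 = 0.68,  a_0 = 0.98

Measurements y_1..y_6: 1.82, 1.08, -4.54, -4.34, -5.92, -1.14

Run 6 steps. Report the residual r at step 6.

resid = 15.2337

step 1: x_pred=-2.1490  r=3.9690  x^+=-0.9226  v^+=2.3764  a^+=1.8424
step 2: x_pred=3.9644  r=-2.8844  x^+=3.0731  v^+=4.5923  a^+=1.2157
step 3: x_pred=10.3805  r=-14.9205  x^+=5.7700  v^+=4.8298  a^+=-2.0263
step 4: x_pred=10.4437  r=-14.7837  x^+=5.8756  v^+=0.7035  a^+=-5.2386
step 5: x_pred=2.0516  r=-7.9716  x^+=-0.4116  v^+=-7.1185  a^+=-6.9707
step 6: x_pred=-16.3737  r=15.2337  x^+=-11.6665  v^+=-15.0959  a^+=-3.6606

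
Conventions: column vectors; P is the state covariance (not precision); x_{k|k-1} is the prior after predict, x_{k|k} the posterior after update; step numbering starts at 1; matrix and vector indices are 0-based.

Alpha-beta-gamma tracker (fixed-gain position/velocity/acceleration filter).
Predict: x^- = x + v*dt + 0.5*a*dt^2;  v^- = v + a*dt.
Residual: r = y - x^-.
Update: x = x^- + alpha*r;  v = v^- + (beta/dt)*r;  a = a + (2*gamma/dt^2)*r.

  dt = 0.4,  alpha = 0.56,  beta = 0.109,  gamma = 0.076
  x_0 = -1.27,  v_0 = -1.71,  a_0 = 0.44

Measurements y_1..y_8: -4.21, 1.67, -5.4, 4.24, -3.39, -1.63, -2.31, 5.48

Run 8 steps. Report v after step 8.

step 1: x_pred=-1.9188  r=-2.2912  x^+=-3.2019  v^+=-2.1584  a^+=-1.7366
step 2: x_pred=-4.2041  r=5.8741  x^+=-0.9146  v^+=-1.2523  a^+=3.8438
step 3: x_pred=-1.1080  r=-4.2920  x^+=-3.5115  v^+=-0.8843  a^+=-0.2336
step 4: x_pred=-3.8840  r=8.1240  x^+=0.6655  v^+=1.2360  a^+=7.4842
step 5: x_pred=1.7586  r=-5.1486  x^+=-1.1246  v^+=2.8267  a^+=2.5930
step 6: x_pred=0.2135  r=-1.8435  x^+=-0.8189  v^+=3.3616  a^+=0.8417
step 7: x_pred=0.5931  r=-2.9031  x^+=-1.0326  v^+=2.9071  a^+=-1.9162
step 8: x_pred=-0.0231  r=5.5031  x^+=3.0586  v^+=3.6402  a^+=3.3117

v_post = 3.6402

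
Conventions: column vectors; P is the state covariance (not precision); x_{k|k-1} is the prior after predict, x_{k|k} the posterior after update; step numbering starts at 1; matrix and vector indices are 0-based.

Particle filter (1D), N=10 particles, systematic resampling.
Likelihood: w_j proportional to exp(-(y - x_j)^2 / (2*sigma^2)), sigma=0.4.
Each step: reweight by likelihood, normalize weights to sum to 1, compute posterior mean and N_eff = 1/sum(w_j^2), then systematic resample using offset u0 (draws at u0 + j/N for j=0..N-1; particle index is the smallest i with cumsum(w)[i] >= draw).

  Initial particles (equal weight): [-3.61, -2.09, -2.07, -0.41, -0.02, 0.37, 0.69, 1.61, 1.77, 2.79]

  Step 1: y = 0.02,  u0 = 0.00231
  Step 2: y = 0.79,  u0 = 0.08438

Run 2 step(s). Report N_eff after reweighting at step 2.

step 1: w=[0.0000, 0.0000, 0.0000, 0.2259, 0.4005, 0.2745, 0.0990, 0.0001, 0.0000, 0.0000]  mean=0.0695  Neff=3.3721  idx=[3, 3, 3, 4, 4, 4, 4, 5, 5, 6]
step 2: w=[0.0042, 0.0042, 0.0042, 0.0482, 0.0482, 0.0482, 0.0482, 0.2158, 0.2158, 0.3630]  mean=0.4012  Neff=4.2679  idx=[4, 6, 7, 7, 8, 8, 9, 9, 9, 9]

N_eff = 4.2679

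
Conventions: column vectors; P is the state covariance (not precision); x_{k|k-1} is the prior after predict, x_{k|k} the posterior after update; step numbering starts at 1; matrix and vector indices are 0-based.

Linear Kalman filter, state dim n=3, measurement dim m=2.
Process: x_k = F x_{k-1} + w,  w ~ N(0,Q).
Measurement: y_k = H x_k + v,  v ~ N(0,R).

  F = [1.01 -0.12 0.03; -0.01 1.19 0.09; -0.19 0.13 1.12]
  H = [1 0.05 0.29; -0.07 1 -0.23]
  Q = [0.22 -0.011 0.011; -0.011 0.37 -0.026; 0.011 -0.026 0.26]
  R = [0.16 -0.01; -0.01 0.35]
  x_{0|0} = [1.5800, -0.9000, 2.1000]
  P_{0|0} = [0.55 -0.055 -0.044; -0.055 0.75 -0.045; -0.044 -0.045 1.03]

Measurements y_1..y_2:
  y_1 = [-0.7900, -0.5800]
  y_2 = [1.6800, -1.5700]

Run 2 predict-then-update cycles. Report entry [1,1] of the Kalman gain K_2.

step 1: x^-=[1.7668, -0.8978, 1.9348]  P^-=[0.8038 -0.1922 -0.1238; -0.1922 1.4322 0.1481; -0.1238 0.1481 1.5929]  S=[1.0146 -0.2201; -0.2201 1.8252]  K=[0.7406 -0.0312; 0.0938 0.7847; 0.3242 -0.0757]  nu=[-3.0730, 0.8865]  x^+=[-0.5367, -0.4904, 0.8715]  P^+=[0.2353 -0.0907 -0.3862; -0.0907 0.3318 0.2802; -0.3862 0.2802 1.4650]
step 2: x^-=[-0.4570, -0.4998, 1.0143]  P^-=[0.4627 -0.1939 -0.4754; -0.1939 0.9146 0.5817; -0.4754 0.5817 2.3622]  S=[0.5455 -0.0665; -0.0665 1.1361]  K=[0.5693 -0.0696; 0.1237 0.7065; 0.4486 0.0893]  nu=[1.8679, -0.8689]  x^+=[0.6670, -0.8826, 1.7747]  P^+=[0.2751 -0.1503 -0.6063; -0.1503 0.3509 0.5015; -0.6063 0.5015 2.2487]

K[1,1] = 0.7065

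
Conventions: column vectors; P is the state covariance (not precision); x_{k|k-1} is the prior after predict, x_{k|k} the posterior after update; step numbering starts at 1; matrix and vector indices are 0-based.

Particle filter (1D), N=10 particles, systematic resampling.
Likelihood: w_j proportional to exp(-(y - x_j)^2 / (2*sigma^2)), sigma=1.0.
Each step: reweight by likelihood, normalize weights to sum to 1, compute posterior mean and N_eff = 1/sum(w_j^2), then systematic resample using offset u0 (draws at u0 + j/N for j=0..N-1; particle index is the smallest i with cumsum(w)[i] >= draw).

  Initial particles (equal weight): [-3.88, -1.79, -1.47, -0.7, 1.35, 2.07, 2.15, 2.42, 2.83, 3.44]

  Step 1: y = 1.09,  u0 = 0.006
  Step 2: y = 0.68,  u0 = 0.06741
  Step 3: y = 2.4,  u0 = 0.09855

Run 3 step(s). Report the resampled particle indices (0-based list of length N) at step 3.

resampled_idx = [1, 2, 3, 5, 6, 6, 7, 8, 9, 9]

step 1: w=[0.0000, 0.0051, 0.0122, 0.0649, 0.3112, 0.1991, 0.1835, 0.1329, 0.0708, 0.0203]  mean=1.7466  Neff=5.0599  idx=[2, 4, 4, 4, 5, 5, 6, 6, 7, 7]
step 2: w=[0.0227, 0.1826, 0.1826, 0.1826, 0.0870, 0.0870, 0.0776, 0.0776, 0.0503, 0.0503]  mean=1.6431  Neff=7.5344  idx=[1, 1, 2, 2, 3, 3, 5, 6, 7, 9]
step 3: w=[0.0785, 0.0785, 0.0785, 0.0785, 0.0785, 0.0785, 0.1290, 0.1320, 0.1320, 0.1362]  mean=1.7998  Neff=9.3480  idx=[1, 2, 3, 5, 6, 6, 7, 8, 9, 9]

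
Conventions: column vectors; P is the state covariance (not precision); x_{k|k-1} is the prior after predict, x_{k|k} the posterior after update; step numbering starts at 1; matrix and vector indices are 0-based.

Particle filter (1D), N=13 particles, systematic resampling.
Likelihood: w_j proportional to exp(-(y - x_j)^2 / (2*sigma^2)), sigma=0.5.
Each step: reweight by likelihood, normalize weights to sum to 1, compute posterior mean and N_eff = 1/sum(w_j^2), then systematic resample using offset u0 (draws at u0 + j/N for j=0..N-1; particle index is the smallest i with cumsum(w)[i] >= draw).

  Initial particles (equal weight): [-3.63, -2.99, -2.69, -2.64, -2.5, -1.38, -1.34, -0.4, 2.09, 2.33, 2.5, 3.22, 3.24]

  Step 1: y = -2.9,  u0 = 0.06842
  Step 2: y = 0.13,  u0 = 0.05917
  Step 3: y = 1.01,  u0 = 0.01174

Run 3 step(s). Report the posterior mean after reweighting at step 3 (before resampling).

post_mean = -2.5048

step 1: w=[0.0892, 0.2548, 0.2371, 0.2262, 0.1881, 0.0025, 0.0020, 0.0000, 0.0000, 0.0000, 0.0000, 0.0000, 0.0000]  mean=-2.7972  Neff=4.6364  idx=[0, 1, 1, 1, 2, 2, 2, 3, 3, 3, 4, 4, 4]
step 2: w=[0.0000, 0.0009, 0.0009, 0.0009, 0.0311, 0.0311, 0.0311, 0.0544, 0.0544, 0.0544, 0.2469, 0.2469, 0.2469]  mean=-2.5419  Neff=5.1369  idx=[5, 7, 9, 10, 10, 10, 11, 11, 11, 11, 12, 12, 12]
step 3: w=[0.0062, 0.0130, 0.0130, 0.0968, 0.0968, 0.0968, 0.0968, 0.0968, 0.0968, 0.0968, 0.0968, 0.0968, 0.0968]  mean=-2.5048  Neff=10.6360  idx=[1, 3, 4, 5, 5, 6, 7, 8, 9, 9, 10, 11, 12]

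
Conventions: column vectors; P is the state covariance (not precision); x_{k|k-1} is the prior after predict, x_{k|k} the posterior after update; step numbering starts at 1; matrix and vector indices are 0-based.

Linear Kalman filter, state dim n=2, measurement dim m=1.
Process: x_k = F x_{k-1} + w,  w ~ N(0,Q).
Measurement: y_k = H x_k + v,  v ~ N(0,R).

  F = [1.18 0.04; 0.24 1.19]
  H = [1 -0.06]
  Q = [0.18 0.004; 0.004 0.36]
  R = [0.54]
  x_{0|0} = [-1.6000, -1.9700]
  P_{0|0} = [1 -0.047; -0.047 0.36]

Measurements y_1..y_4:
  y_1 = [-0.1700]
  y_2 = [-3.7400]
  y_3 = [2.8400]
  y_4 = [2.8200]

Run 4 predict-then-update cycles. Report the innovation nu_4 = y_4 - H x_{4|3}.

innov = [2.8643]

step 1: x^-=[-1.9668, -2.7283]  P^-=[1.5685 0.2379; 0.2379 0.9005]  S=[2.0832]  K=[0.7461; 0.0883]  nu=[1.6331]  x^+=[-0.7484, -2.5842]  P^+=[0.4089 0.1007; 0.1007 0.8843]
step 2: x^-=[-0.9864, -3.2548]  P^-=[0.7603 0.3043; 0.3043 1.6934]  S=[1.2699]  K=[0.5843; 0.1596]  nu=[-2.9488]  x^+=[-2.7096, -3.7255]  P^+=[0.3267 0.1859; 0.1859 1.6610]
step 3: x^-=[-3.3463, -5.0836]  P^-=[0.6551 0.4383; 0.4383 2.8371]  S=[1.1527]  K=[0.5455; 0.2326]  nu=[5.8813]  x^+=[-0.1381, -3.7156]  P^+=[0.3121 0.2921; 0.2921 2.7748]
step 4: x^-=[-0.3116, -4.4547]  P^-=[0.6466 0.6374; 0.6374 4.4742]  S=[1.1262]  K=[0.5402; 0.3276]  nu=[2.8643]  x^+=[1.2356, -3.5163]  P^+=[0.3180 0.4381; 0.4381 4.3533]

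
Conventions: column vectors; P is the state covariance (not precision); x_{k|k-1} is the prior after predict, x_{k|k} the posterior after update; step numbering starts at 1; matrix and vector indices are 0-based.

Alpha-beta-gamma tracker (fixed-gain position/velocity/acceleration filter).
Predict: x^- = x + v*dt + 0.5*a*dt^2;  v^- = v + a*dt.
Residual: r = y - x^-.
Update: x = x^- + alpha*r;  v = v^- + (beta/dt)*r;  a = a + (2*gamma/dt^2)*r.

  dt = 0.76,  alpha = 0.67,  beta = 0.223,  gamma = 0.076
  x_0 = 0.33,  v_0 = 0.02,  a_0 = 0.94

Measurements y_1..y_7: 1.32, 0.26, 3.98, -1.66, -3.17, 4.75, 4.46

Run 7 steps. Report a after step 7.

step 1: x_pred=0.6167  r=0.7033  x^+=1.0879  v^+=0.9408  a^+=1.1251
step 2: x_pred=2.1278  r=-1.8678  x^+=0.8764  v^+=1.2478  a^+=0.6336
step 3: x_pred=2.0077  r=1.9723  x^+=3.3291  v^+=2.3080  a^+=1.1526
step 4: x_pred=5.4161  r=-7.0761  x^+=0.6751  v^+=1.1077  a^+=-0.7095
step 5: x_pred=1.3121  r=-4.4821  x^+=-1.6909  v^+=-0.7467  a^+=-1.8890
step 6: x_pred=-2.8039  r=7.5539  x^+=2.2572  v^+=0.0342  a^+=0.0989
step 7: x_pred=2.3117  r=2.1483  x^+=3.7511  v^+=0.7396  a^+=0.6642

a_post = 0.6642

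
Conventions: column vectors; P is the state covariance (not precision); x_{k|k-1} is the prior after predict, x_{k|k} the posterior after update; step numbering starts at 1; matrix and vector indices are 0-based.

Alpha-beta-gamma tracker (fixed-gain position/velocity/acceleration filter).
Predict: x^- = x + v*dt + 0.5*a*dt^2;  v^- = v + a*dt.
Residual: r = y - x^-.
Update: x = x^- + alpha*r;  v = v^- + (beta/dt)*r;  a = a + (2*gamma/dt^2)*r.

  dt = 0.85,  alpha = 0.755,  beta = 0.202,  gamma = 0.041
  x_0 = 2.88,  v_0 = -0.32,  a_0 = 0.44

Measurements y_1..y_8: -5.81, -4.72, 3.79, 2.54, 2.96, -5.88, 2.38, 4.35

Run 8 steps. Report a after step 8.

step 1: x_pred=2.7669  r=-8.5770  x^+=-3.7086  v^+=-1.9843  a^+=-0.5334
step 2: x_pred=-5.5880  r=0.8680  x^+=-4.9327  v^+=-2.2314  a^+=-0.4349
step 3: x_pred=-6.9865  r=10.7765  x^+=1.1498  v^+=-0.0401  a^+=0.7881
step 4: x_pred=1.4004  r=1.1396  x^+=2.2608  v^+=0.9006  a^+=0.9175
step 5: x_pred=3.3578  r=-0.3978  x^+=3.0575  v^+=1.5860  a^+=0.8723
step 6: x_pred=4.7207  r=-10.6007  x^+=-3.2828  v^+=-0.1918  a^+=-0.3308
step 7: x_pred=-3.5653  r=5.9453  x^+=0.9234  v^+=0.9400  a^+=0.3440
step 8: x_pred=1.8466  r=2.5034  x^+=3.7367  v^+=1.8273  a^+=0.6281

a_post = 0.6281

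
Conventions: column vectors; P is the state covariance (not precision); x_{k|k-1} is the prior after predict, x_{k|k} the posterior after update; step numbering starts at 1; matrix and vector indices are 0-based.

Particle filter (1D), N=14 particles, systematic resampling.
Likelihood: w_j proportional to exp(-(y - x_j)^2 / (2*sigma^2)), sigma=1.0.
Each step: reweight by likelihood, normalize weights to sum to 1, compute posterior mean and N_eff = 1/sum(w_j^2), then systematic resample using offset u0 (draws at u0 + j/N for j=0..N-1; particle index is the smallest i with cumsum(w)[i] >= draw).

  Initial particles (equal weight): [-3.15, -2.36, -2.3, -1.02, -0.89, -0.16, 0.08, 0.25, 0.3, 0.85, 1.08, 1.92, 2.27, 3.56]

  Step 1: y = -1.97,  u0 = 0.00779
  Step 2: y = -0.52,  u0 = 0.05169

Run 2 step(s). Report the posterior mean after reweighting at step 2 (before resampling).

step 1: w=[0.1224, 0.2275, 0.2325, 0.1563, 0.1370, 0.0477, 0.0300, 0.0209, 0.0187, 0.0046, 0.0023, 0.0001, 0.0000, 0.0000]  mean=-1.7260  Neff=5.9542  idx=[0, 0, 1, 1, 1, 2, 2, 2, 2, 3, 3, 4, 4, 6]
step 2: w=[0.0053, 0.0053, 0.0312, 0.0312, 0.0312, 0.0347, 0.0347, 0.0347, 0.0347, 0.1495, 0.1495, 0.1582, 0.1582, 0.1415]  mean=-1.1491  Neff=8.1592  idx=[3, 5, 7, 9, 9, 10, 10, 11, 11, 11, 12, 12, 13, 13]

post_mean = -1.1491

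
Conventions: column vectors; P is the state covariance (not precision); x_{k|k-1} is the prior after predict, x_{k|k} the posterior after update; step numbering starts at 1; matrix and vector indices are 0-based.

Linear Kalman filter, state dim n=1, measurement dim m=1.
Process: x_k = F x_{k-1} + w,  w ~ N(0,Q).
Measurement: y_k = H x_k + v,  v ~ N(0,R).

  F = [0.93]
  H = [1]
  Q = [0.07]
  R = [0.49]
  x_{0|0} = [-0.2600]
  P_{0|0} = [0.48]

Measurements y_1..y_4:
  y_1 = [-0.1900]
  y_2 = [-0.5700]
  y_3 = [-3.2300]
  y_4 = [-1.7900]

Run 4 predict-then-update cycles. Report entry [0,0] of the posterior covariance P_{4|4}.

P_post[0,0] = 0.1436

step 1: x^-=[-0.2418]  P^-=[0.4852]  S=[0.9752]  K=[0.4975]  nu=[0.0518]  x^+=[-0.2160]  P^+=[0.2438]
step 2: x^-=[-0.2009]  P^-=[0.2808]  S=[0.7708]  K=[0.3643]  nu=[-0.3691]  x^+=[-0.3354]  P^+=[0.1785]
step 3: x^-=[-0.3119]  P^-=[0.2244]  S=[0.7144]  K=[0.3141]  nu=[-2.9181]  x^+=[-1.2285]  P^+=[0.1539]
step 4: x^-=[-1.1425]  P^-=[0.2031]  S=[0.6931]  K=[0.2931]  nu=[-0.6475]  x^+=[-1.3323]  P^+=[0.1436]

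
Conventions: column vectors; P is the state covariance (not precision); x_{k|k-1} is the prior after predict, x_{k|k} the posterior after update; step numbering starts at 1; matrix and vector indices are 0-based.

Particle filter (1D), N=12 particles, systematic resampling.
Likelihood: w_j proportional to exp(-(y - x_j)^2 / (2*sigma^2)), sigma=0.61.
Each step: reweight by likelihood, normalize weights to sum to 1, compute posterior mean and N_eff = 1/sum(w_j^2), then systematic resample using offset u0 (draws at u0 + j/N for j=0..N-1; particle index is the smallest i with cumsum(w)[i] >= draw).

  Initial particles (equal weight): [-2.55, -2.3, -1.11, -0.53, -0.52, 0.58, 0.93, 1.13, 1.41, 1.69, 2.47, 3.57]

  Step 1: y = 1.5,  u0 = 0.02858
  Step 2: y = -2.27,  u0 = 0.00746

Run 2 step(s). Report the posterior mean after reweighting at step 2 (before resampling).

post_mean = 0.6307

step 1: w=[0.0000, 0.0000, 0.0000, 0.0010, 0.0010, 0.0795, 0.1602, 0.2062, 0.2452, 0.2361, 0.0700, 0.0008]  mean=1.3475  Neff=5.1211  idx=[5, 6, 6, 7, 7, 7, 8, 8, 9, 9, 9, 10]
step 2: w=[0.8716, 0.0507, 0.0507, 0.0086, 0.0086, 0.0086, 0.0006, 0.0006, 0.0000, 0.0000, 0.0000, 0.0000]  mean=0.6307  Neff=1.3071  idx=[0, 0, 0, 0, 0, 0, 0, 0, 0, 0, 0, 2]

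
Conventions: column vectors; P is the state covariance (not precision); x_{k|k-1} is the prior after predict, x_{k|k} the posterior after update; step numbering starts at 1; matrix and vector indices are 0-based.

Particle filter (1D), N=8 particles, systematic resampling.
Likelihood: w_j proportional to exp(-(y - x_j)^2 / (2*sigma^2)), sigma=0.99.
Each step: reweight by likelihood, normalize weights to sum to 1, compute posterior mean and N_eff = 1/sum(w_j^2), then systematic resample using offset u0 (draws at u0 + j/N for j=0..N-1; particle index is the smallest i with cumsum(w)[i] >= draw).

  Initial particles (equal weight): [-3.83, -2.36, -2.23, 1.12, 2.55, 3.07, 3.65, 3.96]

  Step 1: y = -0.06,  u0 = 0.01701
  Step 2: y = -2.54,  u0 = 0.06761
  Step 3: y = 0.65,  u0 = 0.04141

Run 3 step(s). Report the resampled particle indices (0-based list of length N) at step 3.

step 1: w=[0.0010, 0.0977, 0.1314, 0.7135, 0.0449, 0.0098, 0.0013, 0.0004]  mean=0.4225  Neff=1.8589  idx=[1, 2, 3, 3, 3, 3, 3, 3]
step 2: w=[0.5064, 0.4902, 0.0006, 0.0006, 0.0006, 0.0006, 0.0006, 0.0006]  mean=-2.2847  Neff=2.0128  idx=[0, 0, 0, 0, 1, 1, 1, 1]
step 3: w=[0.1009, 0.1009, 0.1009, 0.1009, 0.1491, 0.1491, 0.1491, 0.1491]  mean=-2.2825  Neff=7.7131  idx=[0, 1, 2, 4, 4, 5, 6, 7]

resampled_idx = [0, 1, 2, 4, 4, 5, 6, 7]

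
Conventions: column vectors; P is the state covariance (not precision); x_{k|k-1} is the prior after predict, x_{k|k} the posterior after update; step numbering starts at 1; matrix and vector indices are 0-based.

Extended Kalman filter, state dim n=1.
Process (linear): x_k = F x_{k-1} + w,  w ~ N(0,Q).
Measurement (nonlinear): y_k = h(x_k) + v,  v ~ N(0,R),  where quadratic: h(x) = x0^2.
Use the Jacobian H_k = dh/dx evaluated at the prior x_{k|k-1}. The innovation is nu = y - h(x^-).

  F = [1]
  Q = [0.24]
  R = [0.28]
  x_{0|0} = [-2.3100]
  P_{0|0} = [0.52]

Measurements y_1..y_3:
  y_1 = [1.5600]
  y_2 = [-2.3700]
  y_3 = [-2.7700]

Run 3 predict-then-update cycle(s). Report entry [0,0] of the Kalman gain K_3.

step 1: x^-=[-2.3100]  P^-=[0.7600]  H_jac=[-4.6200]  S=[16.5017]  K=[-0.2128]  nu=[-3.7761]  x^+=[-1.5065]  P^+=[0.0129]
step 2: x^-=[-1.5065]  P^-=[0.2529]  H_jac=[-3.0131]  S=[2.5759]  K=[-0.2958]  nu=[-4.6396]  x^+=[-0.1341]  P^+=[0.0275]
step 3: x^-=[-0.1341]  P^-=[0.2675]  H_jac=[-0.2681]  S=[0.2992]  K=[-0.2397]  nu=[-2.7880]  x^+=[0.5342]  P^+=[0.2503]

K[0,0] = -0.2397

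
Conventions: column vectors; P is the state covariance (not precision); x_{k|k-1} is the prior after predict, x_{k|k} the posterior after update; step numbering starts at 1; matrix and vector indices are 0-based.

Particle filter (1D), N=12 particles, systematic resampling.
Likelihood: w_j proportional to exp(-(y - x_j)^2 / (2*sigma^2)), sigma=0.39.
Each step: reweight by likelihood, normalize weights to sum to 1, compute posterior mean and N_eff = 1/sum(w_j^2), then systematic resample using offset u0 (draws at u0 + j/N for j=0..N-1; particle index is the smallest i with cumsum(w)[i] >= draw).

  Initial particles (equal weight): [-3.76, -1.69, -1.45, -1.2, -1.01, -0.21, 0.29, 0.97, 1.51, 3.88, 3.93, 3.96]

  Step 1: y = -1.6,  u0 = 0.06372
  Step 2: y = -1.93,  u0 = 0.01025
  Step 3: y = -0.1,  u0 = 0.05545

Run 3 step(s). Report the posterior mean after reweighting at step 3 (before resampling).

post_mean = -1.3098

step 1: w=[0.0000, 0.3461, 0.3301, 0.2100, 0.1132, 0.0006, 0.0000, 0.0000, 0.0000, 0.0000, 0.0000, 0.0000]  mean=-1.4300  Neff=3.5008  idx=[1, 1, 1, 1, 2, 2, 2, 2, 3, 3, 4, 4]
step 2: w=[0.1463, 0.1463, 0.1463, 0.1463, 0.0829, 0.0829, 0.0829, 0.0829, 0.0307, 0.0307, 0.0109, 0.0109]  mean=-1.5655  Neff=8.6790  idx=[0, 0, 1, 1, 2, 2, 3, 4, 5, 6, 7, 8]
step 3: w=[0.0081, 0.0081, 0.0081, 0.0081, 0.0081, 0.0081, 0.0081, 0.0821, 0.0821, 0.0821, 0.0821, 0.6150]  mean=-1.3098  Neff=2.4651  idx=[6, 8, 9, 10, 11, 11, 11, 11, 11, 11, 11, 11]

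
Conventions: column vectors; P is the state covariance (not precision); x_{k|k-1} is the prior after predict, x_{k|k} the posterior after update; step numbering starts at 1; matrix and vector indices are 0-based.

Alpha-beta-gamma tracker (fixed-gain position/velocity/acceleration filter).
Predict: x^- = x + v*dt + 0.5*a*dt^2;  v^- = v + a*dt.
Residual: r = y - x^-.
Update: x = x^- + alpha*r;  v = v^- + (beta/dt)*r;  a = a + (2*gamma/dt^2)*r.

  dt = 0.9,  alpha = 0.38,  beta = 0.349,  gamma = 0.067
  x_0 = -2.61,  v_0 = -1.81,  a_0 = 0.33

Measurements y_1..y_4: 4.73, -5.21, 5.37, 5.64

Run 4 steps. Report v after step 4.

step 1: x_pred=-4.1053  r=8.8354  x^+=-0.7479  v^+=1.9132  a^+=1.7917
step 2: x_pred=1.6995  r=-6.9095  x^+=-0.9261  v^+=0.8463  a^+=0.6486
step 3: x_pred=0.0982  r=5.2718  x^+=2.1015  v^+=3.4743  a^+=1.5207
step 4: x_pred=5.8442  r=-0.2042  x^+=5.7666  v^+=4.7637  a^+=1.4869

v_post = 4.7637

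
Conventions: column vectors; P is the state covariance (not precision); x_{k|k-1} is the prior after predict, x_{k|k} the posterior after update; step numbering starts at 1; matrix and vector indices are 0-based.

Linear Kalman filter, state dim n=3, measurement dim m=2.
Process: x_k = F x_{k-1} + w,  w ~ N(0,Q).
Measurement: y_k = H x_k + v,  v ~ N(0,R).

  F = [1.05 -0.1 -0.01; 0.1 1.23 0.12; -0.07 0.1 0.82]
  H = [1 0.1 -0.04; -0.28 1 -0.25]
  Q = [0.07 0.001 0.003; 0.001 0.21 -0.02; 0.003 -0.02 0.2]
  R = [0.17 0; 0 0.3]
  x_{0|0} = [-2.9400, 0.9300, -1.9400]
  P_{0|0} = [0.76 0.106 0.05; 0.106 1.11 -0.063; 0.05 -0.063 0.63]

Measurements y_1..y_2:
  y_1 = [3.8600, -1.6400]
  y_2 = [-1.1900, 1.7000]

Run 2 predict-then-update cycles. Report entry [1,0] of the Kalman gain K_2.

K[1,0] = 0.1426

step 1: x^-=[-3.1606, 0.6171, -1.2920]  P^-=[0.8956 0.0871 -0.0089; 0.0871 1.9147 0.1045; -0.0089 0.1045 0.6209]  S=[1.1031 0.0269; 0.0269 2.2214]  K=[0.8222 -0.0826; 0.2284 0.8364; -0.0206 -0.0214]  nu=[6.9072, -3.4651]  x^+=[2.8047, -0.7038, -1.3601]  P^+=[0.1385 0.0155 0.0063; 0.0155 0.2928 0.1502; 0.0063 0.1502 0.6194]
step 2: x^-=[3.0289, -0.7485, -1.3820]  P^-=[0.2226 -0.0042 -0.0205; -0.0042 0.7116 0.2285; -0.0205 0.2285 0.6438]  S=[0.3997 0.0013; 0.0013 0.9545]  K=[0.5580 -0.0650; 0.1426 0.6867; -0.0588 0.0769]  nu=[-4.1993, 2.9511]  x^+=[0.4936, 0.6794, -0.9080]  P^+=[0.0941 0.0062 -0.0027; 0.0062 0.2531 0.1815; -0.0027 0.1815 0.6367]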